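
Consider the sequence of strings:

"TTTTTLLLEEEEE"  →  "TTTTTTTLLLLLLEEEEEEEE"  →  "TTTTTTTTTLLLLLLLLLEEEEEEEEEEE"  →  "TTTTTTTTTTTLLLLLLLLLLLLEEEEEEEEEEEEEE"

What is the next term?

TTTTTTTTTTTTTLLLLLLLLLLLLLLLEEEEEEEEEEEEEEEEE

The n-th term is 2n+3 T's then 3n L's then 3n+2 E's (n = 1, 2, …).
For the next term, n = 5, so the run lengths are 13, 15, 17.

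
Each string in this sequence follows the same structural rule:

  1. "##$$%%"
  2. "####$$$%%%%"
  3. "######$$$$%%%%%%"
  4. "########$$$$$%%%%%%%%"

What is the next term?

Each string has the form #^{2n} $^{n+1} %^{2n} (n = 1, 2, …).
Setting n = 5 gives 10, 6, 10 characters in each block.

##########$$$$$$%%%%%%%%%%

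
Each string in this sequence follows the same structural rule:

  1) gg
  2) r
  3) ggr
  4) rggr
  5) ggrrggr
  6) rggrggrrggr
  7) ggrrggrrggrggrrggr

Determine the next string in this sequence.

rggrggrrggrggrrggrrggrggrrggr

From term 3 onward, concatenate the second-to-last term with the last: gg·r = ggr, r·ggr = rggr, …
The next term joins rggrggrrggr and ggrrggrrggrggrrggr.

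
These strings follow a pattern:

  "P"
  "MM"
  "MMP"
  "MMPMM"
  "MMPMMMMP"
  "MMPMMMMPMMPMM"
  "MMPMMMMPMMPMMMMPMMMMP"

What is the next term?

Each term (from the third on) is the previous term followed by the one before it: term 3 = MM·P = MMP.
Continuing: MMPMMMMPMMPMMMMPMMMMP · MMPMMMMPMMPMM gives term 8.

MMPMMMMPMMPMMMMPMMMMPMMPMMMMPMMPMM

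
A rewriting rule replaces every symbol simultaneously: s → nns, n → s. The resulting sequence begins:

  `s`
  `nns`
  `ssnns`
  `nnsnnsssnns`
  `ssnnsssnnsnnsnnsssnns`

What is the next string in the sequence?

nnsnnsssnnsnnsnnsssnnsssnnsssnnsnnsnnsssnns

φ(ssnnsssnnsnnsnnsssnns) expands symbol-by-symbol to nns nns s s nns nns nns s s nns s s nns s s nns nns nns s s nns; joining the 21 pieces gives the next term.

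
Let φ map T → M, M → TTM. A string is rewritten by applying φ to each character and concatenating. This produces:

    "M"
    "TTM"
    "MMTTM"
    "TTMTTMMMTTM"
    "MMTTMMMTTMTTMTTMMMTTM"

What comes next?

Applying the rule to each of the 21 symbols of MMTTMMMTTMTTMTTMMMTTM gives the pieces TTM TTM M M TTM TTM TTM M M TTM M M TTM M M TTM TTM TTM M M TTM, which concatenate to the answer.

TTMTTMMMTTMTTMTTMMMTTMMMTTMMMTTMTTMTTMMMTTM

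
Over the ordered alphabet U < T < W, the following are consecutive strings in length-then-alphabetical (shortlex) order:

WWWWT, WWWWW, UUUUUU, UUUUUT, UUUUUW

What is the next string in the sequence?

Treat UUUUUW as a base-3 numeral over the given alphabet and add one, carrying through any trailing W's.

UUUUTU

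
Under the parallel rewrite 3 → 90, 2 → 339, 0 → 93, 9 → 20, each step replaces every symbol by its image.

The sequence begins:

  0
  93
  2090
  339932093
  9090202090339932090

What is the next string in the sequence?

20932093339933399320939090202090339932093

Replace each of the 19 characters of 9090202090339932090 in place — 20 93 20 93 339 93 339 93 20 93 90 90 20 20 90 339 93 20 93 — and concatenate.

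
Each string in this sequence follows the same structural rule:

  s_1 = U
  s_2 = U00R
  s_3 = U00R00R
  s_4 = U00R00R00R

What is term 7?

U00R00R00R00R00R00R

The strings grow by a fixed suffix 00R each time.
From U00R00R00R, 3 further steps: U00R00R00R → U00R00R00R00R → U00R00R00R00R00R → (answer).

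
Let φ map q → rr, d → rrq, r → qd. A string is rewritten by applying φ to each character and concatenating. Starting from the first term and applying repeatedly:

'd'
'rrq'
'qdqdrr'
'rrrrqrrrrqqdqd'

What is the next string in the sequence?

Replace each of the 14 characters of rrrrqrrrrqqdqd in place — qd qd qd qd rr qd qd qd qd rr rr rrq rr rrq — and concatenate.

qdqdqdqdrrqdqdqdqdrrrrrrqrrrrq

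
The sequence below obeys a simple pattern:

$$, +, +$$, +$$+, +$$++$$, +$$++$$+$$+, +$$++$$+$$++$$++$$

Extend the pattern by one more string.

+$$++$$+$$++$$++$$+$$++$$+$$+

Each term (from the third on) is the previous term followed by the one before it: term 3 = +·$$ = +$$.
So term 8 is +$$++$$+$$++$$++$$·+$$++$$+$$+.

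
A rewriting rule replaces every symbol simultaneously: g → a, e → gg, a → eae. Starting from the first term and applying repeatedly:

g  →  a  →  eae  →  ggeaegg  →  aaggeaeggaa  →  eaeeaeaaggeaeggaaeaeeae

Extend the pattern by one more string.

ggeaeggggeaeggeaeeaeaaggeaeggaaeaeeaeggeaeggggeaegg

Applying the rule to each of the 23 symbols of eaeeaeaaggeaeggaaeaeeae gives the pieces gg eae gg gg eae gg eae eae a a gg eae gg a a eae eae gg eae gg gg eae gg, which concatenate to the answer.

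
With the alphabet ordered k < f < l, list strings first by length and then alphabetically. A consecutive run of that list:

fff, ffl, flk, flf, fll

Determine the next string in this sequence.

lkk

Find the rightmost character of fll below l, bump it to the next letter, and reset everything to its right to k.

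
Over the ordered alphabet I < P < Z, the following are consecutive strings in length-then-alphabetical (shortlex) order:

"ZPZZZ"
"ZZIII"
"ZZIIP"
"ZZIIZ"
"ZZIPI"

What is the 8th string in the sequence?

Advancing 3 positions from ZZIPI through ZZIPI → ZZIPP → ZZIPZ reaches term 8.

ZZIZI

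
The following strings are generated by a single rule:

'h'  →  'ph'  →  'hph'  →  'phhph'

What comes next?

hphphhph

This is a Fibonacci-style word recurrence s(k) = s(k−2)·s(k−1): e.g. h·ph = hph.
So term 5 is hph·phhph.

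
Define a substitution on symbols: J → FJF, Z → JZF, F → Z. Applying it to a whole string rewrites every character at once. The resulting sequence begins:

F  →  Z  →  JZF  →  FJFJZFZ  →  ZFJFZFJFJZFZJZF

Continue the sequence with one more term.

Rewriting the 15 symbols of ZFJFZFJFJZFZJZF one by one yields JZF Z FJF Z JZF Z FJF Z FJF JZF Z JZF FJF JZF Z; concatenated:

JZFZFJFZJZFZFJFZFJFJZFZJZFFJFJZFZ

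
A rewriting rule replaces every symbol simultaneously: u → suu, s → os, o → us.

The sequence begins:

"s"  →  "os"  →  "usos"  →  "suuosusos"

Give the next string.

ossuusuuusossuuosusos

Apply φ to suuosusos symbol by symbol: s→os, u→suu, u→suu, o→us, s→os, u→suu, s→os, o→us, s→os; joined: os suu suu us os suu os us os.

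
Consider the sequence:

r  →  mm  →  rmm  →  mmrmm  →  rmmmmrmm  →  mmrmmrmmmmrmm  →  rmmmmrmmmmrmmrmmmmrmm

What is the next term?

From term 3 onward, concatenate the second-to-last term with the last: r·mm = rmm, mm·rmm = mmrmm, …
Continuing: mmrmmrmmmmrmm · rmmmmrmmmmrmmrmmmmrmm gives term 8.

mmrmmrmmmmrmmrmmmmrmmmmrmmrmmmmrmm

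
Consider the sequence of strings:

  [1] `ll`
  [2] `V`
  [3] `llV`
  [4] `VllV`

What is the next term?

llVVllV

From term 3 onward, concatenate the second-to-last term with the last: ll·V = llV, V·llV = VllV, …
Continuing: llV · VllV gives term 5.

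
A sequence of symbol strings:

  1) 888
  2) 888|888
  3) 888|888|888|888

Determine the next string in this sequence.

Every step duplicates the string with '|' between the halves.
Doubling 888|888|888|888 with '|' between the halves:

888|888|888|888|888|888|888|888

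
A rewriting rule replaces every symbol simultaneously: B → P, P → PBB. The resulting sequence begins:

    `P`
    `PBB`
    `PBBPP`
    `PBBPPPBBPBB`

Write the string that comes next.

Apply φ to PBBPPPBBPBB symbol by symbol: P→PBB, B→P, B→P, P→PBB, P→PBB, P→PBB, B→P, B→P, P→PBB, B→P, B→P; joined: PBB P P PBB PBB PBB P P PBB P P.

PBBPPPBBPBBPBBPPPBBPP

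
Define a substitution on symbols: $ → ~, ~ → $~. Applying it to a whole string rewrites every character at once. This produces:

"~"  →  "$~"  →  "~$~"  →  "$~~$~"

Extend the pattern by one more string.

Apply φ to $~~$~ symbol by symbol: $→~, ~→$~, ~→$~, $→~, ~→$~; joined: ~ $~ $~ ~ $~.

~$~$~~$~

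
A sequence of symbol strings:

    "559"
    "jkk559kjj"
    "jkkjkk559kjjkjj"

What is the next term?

Every step adds jkk to the front and kjj to the end of the previous string.
Applying this once more to jkkjkk559kjjkjj:

jkkjkkjkk559kjjkjjkjj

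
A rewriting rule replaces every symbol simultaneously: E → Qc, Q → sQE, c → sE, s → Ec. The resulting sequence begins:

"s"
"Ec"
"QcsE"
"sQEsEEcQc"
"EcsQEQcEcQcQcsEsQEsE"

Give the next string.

QcsEEcsQEQcsQEsEQcsEsQEsEsQEsEEcQcEcsQEQcEcQc

Replace each of the 20 characters of EcsQEQcEcQcQcsEsQEsE in place — Qc sE Ec sQE Qc sQE sE Qc sE sQE sE sQE sE Ec Qc Ec sQE Qc Ec Qc — and concatenate.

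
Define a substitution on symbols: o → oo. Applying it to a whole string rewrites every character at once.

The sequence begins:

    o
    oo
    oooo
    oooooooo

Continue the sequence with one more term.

oooooooooooooooo

Rewriting each symbol of oooooooo: o→oo, o→oo, o→oo, o→oo, o→oo, o→oo, o→oo, o→oo, which concatenates to oo oo oo oo oo oo oo oo.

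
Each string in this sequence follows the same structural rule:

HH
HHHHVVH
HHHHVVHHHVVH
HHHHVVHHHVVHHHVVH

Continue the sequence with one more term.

Each term is the previous one with HHVVH appended.
Applying this once more to HHHHVVHHHVVHHHVVH:

HHHHVVHHHVVHHHVVHHHVVH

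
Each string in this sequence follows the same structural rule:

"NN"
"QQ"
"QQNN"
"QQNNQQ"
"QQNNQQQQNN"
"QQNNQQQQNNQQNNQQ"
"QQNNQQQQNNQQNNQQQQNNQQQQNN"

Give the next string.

QQNNQQQQNNQQNNQQQQNNQQQQNNQQNNQQQQNNQQNNQQ

This is a Fibonacci-style word recurrence s(k) = s(k−1)·s(k−2): e.g. QQ·NN = QQNN.
Continuing: QQNNQQQQNNQQNNQQQQNNQQQQNN · QQNNQQQQNNQQNNQQ gives term 8.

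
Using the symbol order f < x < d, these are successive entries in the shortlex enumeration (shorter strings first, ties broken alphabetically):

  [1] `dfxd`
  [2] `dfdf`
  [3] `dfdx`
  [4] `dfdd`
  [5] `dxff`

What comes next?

Find the rightmost character of dxff below d, bump it to the next letter, and reset everything to its right to f.

dxfx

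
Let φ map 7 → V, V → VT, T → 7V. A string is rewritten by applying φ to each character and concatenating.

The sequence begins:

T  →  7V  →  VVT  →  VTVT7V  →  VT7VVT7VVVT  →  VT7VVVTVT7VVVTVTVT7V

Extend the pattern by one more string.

Rewriting the 20 symbols of VT7VVVTVT7VVVTVTVT7V one by one yields VT 7V V VT VT VT 7V VT 7V V VT VT VT 7V VT 7V VT 7V V VT; concatenated:

VT7VVVTVTVT7VVT7VVVTVTVT7VVT7VVT7VVVT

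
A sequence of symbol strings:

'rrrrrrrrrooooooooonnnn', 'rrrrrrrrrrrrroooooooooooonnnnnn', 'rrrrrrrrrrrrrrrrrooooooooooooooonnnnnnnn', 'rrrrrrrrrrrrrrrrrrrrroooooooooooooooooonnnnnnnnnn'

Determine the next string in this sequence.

rrrrrrrrrrrrrrrrrrrrrrrrrooooooooooooooooooooonnnnnnnnnnnn

Reading off run lengths: r runs 9, 13, 17, 21; o runs 9, 12, 15, 18; n runs 4, 6, 8, 10 — each is linear in n, where the shown terms are n = 2, 3, 4, 5.
Setting n = 6 gives 25, 21, 12 characters in each block.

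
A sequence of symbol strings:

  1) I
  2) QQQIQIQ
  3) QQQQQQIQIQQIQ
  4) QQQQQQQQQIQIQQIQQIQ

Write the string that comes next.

Every step adds QQQ to the front and QIQ to the end of the previous string.
So the next term is QQQ·QQQQQQQQQIQIQQIQQIQ·QIQ.

QQQQQQQQQQQQIQIQQIQQIQQIQ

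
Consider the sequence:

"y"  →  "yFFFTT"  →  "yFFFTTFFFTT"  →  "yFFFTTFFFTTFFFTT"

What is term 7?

yFFFTTFFFTTFFFTTFFFTTFFFTTFFFTT

Each term is the previous one with FFFTT appended.
From yFFFTTFFFTTFFFTT, 3 further steps: yFFFTTFFFTTFFFTT → yFFFTTFFFTTFFFTTFFFTT → yFFFTTFFFTTFFFTTFFFTTFFFTT → (answer).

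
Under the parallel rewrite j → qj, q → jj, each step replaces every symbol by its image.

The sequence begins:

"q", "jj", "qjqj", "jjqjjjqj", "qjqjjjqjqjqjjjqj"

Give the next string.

Applying the rule to each of the 16 symbols of qjqjjjqjqjqjjjqj gives the pieces jj qj jj qj qj qj jj qj jj qj jj qj qj qj jj qj, which concatenate to the answer.

jjqjjjqjqjqjjjqjjjqjjjqjqjqjjjqj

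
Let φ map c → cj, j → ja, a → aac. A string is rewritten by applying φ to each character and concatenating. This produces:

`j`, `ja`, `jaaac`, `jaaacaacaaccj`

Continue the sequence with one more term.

Applying the rule to each of the 13 symbols of jaaacaacaaccj gives the pieces ja aac aac aac cj aac aac cj aac aac cj cj ja, which concatenate to the answer.

jaaacaacaaccjaacaaccjaacaaccjcjja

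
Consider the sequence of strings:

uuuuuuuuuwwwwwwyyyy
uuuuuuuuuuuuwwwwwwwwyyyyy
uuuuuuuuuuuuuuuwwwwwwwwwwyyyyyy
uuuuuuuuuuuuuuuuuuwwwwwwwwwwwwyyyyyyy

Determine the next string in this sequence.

Reading off run lengths: u runs 9, 12, 15, 18; w runs 6, 8, 10, 12; y runs 4, 5, 6, 7 — each is linear in n, where the shown terms are n = 3, 4, 5, 6.
For the next term, n = 7, so the run lengths are 21, 14, 8.

uuuuuuuuuuuuuuuuuuuuuwwwwwwwwwwwwwwyyyyyyyy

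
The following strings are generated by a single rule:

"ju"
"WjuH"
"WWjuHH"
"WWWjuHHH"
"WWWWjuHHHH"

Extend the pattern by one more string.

Each term wraps the previous one in W on the left and H on the right.
One more step from WWWWjuHHHH gives the answer.

WWWWWjuHHHHH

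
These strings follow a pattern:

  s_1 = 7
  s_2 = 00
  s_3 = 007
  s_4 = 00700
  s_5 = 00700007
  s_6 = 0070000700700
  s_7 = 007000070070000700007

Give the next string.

0070000700700007000070070000700700

This is a Fibonacci-style word recurrence s(k) = s(k−1)·s(k−2): e.g. 00·7 = 007.
So term 8 is 007000070070000700007·0070000700700.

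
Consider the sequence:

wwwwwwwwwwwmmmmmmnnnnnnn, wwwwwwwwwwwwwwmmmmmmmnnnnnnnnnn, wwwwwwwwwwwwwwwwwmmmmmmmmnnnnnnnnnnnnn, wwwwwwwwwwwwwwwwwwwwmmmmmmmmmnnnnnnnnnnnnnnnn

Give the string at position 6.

wwwwwwwwwwwwwwwwwwwwwwwwwwmmmmmmmmmmmnnnnnnnnnnnnnnnnnnnnnn

Term n consists of 3n+2 w's, followed by n+3 m's, followed by 3n-2 n's, where the shown terms are n = 3, 4, 5, 6.
Setting n = 8 gives 26, 11, 22 characters in each block.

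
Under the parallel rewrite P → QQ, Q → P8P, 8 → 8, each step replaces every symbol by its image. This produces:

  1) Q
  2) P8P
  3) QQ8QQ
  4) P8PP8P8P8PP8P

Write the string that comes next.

Rewriting the 13 symbols of P8PP8P8P8PP8P one by one yields QQ 8 QQ QQ 8 QQ 8 QQ 8 QQ QQ 8 QQ; concatenated:

QQ8QQQQ8QQ8QQ8QQQQ8QQ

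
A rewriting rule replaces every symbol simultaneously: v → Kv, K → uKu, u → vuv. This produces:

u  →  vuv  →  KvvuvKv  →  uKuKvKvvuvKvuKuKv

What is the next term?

Rewriting the 17 symbols of uKuKvKvvuvKvuKuKv one by one yields vuv uKu vuv uKu Kv uKu Kv Kv vuv Kv uKu Kv vuv uKu vuv uKu Kv; concatenated:

vuvuKuvuvuKuKvuKuKvKvvuvKvuKuKvvuvuKuvuvuKuKv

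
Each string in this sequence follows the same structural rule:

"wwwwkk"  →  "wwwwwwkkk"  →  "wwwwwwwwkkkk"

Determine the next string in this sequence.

wwwwwwwwwwkkkkk

Term n consists of 2n w's, followed by n k's, where the shown terms are n = 2, 3, 4.
For the next term, n = 5, so the run lengths are 10, 5.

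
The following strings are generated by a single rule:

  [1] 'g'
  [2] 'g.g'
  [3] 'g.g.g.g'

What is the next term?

g.g.g.g.g.g.g.g

s(k+1) = s(k)·.·s(k) — each term doubles the last with '.' between the halves.
So the next term is two copies of g.g.g.g with '.' between the halves.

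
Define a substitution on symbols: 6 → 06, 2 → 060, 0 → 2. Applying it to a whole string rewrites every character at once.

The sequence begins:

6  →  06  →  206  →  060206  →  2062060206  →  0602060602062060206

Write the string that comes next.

Rewriting the 19 symbols of 0602060602062060206 one by one yields 2 06 2 060 2 06 2 06 2 060 2 06 060 2 06 2 060 2 06; concatenated:

206206020620620602060602062060206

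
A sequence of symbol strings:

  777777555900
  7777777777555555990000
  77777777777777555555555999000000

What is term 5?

7777777777777777777777555555555555555999990000000000

Term n consists of 4n+2 7's, followed by 3n 5's, followed by n 9's, followed by 2n 0's (n = 1, 2, …).
At n = 5 the blocks have lengths 22, 15, 5, 10.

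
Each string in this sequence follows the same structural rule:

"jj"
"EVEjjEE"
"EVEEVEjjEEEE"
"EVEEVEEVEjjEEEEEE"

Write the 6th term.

Every step adds EVE to the front and EE to the end of the previous string.
From EVEEVEEVEjjEEEEEE, 2 further steps: EVEEVEEVEjjEEEEEE → EVEEVEEVEEVEjjEEEEEEEE → (answer).

EVEEVEEVEEVEEVEjjEEEEEEEEEE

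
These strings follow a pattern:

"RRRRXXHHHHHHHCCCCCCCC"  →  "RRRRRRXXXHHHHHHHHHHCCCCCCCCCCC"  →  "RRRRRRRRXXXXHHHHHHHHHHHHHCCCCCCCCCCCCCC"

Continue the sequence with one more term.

The n-th term is 2n R's then n X's then 3n+1 H's then 3n+2 C's, where the shown terms are n = 2, 3, 4.
At n = 5 the blocks have lengths 10, 5, 16, 17.

RRRRRRRRRRXXXXXHHHHHHHHHHHHHHHHCCCCCCCCCCCCCCCCC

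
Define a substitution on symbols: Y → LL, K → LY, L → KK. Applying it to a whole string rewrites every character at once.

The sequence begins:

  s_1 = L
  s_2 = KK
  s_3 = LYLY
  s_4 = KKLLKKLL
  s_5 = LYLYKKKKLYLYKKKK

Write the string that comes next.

Rewriting the 16 symbols of LYLYKKKKLYLYKKKK one by one yields KK LL KK LL LY LY LY LY KK LL KK LL LY LY LY LY; concatenated:

KKLLKKLLLYLYLYLYKKLLKKLLLYLYLYLY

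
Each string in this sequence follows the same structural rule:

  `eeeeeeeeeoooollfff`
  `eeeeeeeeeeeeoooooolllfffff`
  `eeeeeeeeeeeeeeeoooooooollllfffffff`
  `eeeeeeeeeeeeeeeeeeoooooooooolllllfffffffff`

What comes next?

eeeeeeeeeeeeeeeeeeeeeoooooooooooollllllfffffffffff

Term n consists of 3n+3 e's, followed by 2n o's, followed by n l's, followed by 2n-1 f's, where the shown terms are n = 2, 3, 4, 5.
For the next term, n = 6, so the run lengths are 21, 12, 6, 11.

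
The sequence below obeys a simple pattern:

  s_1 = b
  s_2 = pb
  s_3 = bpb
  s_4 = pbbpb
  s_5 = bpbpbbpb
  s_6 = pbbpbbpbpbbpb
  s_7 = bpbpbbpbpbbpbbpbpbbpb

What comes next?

Each term (from the third on) is the two preceding terms concatenated in order: term 3 = b·pb = bpb.
The next term joins pbbpbbpbpbbpb and bpbpbbpbpbbpbbpbpbbpb.

pbbpbbpbpbbpbbpbpbbpbpbbpbbpbpbbpb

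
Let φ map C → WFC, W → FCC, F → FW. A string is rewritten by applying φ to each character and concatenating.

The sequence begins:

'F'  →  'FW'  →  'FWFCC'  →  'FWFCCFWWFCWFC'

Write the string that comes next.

Rewriting the 13 symbols of FWFCCFWWFCWFC one by one yields FW FCC FW WFC WFC FW FCC FCC FW WFC FCC FW WFC; concatenated:

FWFCCFWWFCWFCFWFCCFCCFWWFCFCCFWWFC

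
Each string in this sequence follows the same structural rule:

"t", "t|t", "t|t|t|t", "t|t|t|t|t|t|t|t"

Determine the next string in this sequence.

t|t|t|t|t|t|t|t|t|t|t|t|t|t|t|t

s(k+1) = s(k)·|·s(k) — each term doubles the last with '|' between the halves.
One more doubling of t|t|t|t|t|t|t|t gives the answer.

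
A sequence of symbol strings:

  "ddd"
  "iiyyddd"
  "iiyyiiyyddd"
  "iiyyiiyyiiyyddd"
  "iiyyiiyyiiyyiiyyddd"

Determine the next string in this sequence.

The strings grow by a fixed prefix iiyy each time.
Applying this once more to iiyyiiyyiiyyiiyyddd:

iiyyiiyyiiyyiiyyiiyyddd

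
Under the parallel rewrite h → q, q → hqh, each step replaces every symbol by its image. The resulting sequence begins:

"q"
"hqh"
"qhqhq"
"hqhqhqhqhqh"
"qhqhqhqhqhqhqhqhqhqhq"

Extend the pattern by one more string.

Replace each of the 21 characters of qhqhqhqhqhqhqhqhqhqhq in place — hqh q hqh q hqh q hqh q hqh q hqh q hqh q hqh q hqh q hqh q hqh — and concatenate.

hqhqhqhqhqhqhqhqhqhqhqhqhqhqhqhqhqhqhqhqhqh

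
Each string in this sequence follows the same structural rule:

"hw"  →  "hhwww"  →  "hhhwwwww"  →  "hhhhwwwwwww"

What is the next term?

hhhhhwwwwwwwww

Term n consists of n h's, followed by 2n-1 w's (n = 1, 2, …).
At n = 5 the blocks have lengths 5, 9.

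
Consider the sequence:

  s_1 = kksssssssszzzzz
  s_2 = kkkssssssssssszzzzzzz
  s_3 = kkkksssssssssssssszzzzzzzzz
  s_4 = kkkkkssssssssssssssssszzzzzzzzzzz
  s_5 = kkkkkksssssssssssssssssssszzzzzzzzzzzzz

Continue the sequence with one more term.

kkkkkkkssssssssssssssssssssssszzzzzzzzzzzzzzz

Term n consists of n k's, followed by 3n+2 s's, followed by 2n+1 z's, where the shown terms are n = 2, 3, 4, 5, 6.
Setting n = 7 gives 7, 23, 15 characters in each block.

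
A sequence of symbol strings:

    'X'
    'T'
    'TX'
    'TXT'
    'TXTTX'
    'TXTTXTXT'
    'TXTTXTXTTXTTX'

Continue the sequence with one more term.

Each term (from the third on) is the previous term followed by the one before it: term 3 = T·X = TX.
The next term joins TXTTXTXTTXTTX and TXTTXTXT.

TXTTXTXTTXTTXTXTTXTXT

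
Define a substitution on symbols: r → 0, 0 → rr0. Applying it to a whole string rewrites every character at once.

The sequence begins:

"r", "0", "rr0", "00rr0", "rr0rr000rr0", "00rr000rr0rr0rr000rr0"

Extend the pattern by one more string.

Applying the rule to each of the 21 symbols of 00rr000rr0rr0rr000rr0 gives the pieces rr0 rr0 0 0 rr0 rr0 rr0 0 0 rr0 0 0 rr0 0 0 rr0 rr0 rr0 0 0 rr0, which concatenate to the answer.

rr0rr000rr0rr0rr000rr000rr000rr0rr0rr000rr0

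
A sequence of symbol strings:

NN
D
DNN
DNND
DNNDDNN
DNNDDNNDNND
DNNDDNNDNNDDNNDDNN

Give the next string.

DNNDDNNDNNDDNNDDNNDNNDDNNDNND

This is a Fibonacci-style word recurrence s(k) = s(k−1)·s(k−2): e.g. D·NN = DNN.
The next term joins DNNDDNNDNNDDNNDDNN and DNNDDNNDNND.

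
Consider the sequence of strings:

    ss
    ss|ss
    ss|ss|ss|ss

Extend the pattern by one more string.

ss|ss|ss|ss|ss|ss|ss|ss

Each string is two copies of the previous one joined by '|'.
So the next term is two copies of ss|ss|ss|ss with '|' between the halves.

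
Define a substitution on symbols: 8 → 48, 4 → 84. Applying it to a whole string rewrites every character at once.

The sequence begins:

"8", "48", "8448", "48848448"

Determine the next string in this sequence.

8448488448848448

Expanding 48848448: 4→84, 8→48, 8→48, 4→84, 8→48, 4→84, 4→84, 8→48. Concatenated: 84 48 48 84 48 84 84 48.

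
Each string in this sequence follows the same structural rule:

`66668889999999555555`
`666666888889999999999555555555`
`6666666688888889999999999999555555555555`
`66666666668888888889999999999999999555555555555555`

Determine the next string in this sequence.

666666666666888888888889999999999999999999555555555555555555

The n-th term is 2n 6's then 2n-1 8's then 3n+1 9's then 3n 5's, where the shown terms are n = 2, 3, 4, 5.
Setting n = 6 gives 12, 11, 19, 18 characters in each block.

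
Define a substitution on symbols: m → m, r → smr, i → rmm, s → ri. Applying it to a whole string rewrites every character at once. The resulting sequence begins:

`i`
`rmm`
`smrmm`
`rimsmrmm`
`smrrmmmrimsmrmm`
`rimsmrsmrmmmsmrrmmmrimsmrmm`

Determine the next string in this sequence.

Applying the rule to each of the 27 symbols of rimsmrsmrmmmsmrrmmmrimsmrmm gives the pieces smr rmm m ri m smr ri m smr m m m ri m smr smr m m m smr rmm m ri m smr m m, which concatenate to the answer.

smrrmmmrimsmrrimsmrmmmrimsmrsmrmmmsmrrmmmrimsmrmm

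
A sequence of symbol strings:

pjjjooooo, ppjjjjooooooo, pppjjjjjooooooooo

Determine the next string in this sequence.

Term n consists of n-1 p's, followed by n+1 j's, followed by 2n+1 o's, where the shown terms are n = 2, 3, 4.
For the next term, n = 5, so the run lengths are 4, 6, 11.

ppppjjjjjjooooooooooo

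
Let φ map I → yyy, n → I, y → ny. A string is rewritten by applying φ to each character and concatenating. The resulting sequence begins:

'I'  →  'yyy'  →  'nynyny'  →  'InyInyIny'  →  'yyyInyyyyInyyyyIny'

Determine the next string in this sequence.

Rewriting the 18 symbols of yyyInyyyyInyyyyIny one by one yields ny ny ny yyy I ny ny ny ny yyy I ny ny ny ny yyy I ny; concatenated:

nynynyyyyInynynynyyyyInynynynyyyyIny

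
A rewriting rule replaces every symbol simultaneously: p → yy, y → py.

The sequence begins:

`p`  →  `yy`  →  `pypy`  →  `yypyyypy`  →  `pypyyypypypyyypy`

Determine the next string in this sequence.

Replace each of the 16 characters of pypyyypypypyyypy in place — yy py yy py py py yy py yy py yy py py py yy py — and concatenate.

yypyyypypypyyypyyypyyypypypyyypy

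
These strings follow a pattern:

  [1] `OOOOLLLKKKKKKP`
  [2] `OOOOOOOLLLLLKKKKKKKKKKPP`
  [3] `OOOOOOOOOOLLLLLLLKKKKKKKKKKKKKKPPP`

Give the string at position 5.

The n-th term is 3n+1 O's then 2n+1 L's then 4n+2 K's then n P's (n = 1, 2, …).
Setting n = 5 gives 16, 11, 22, 5 characters in each block.

OOOOOOOOOOOOOOOOLLLLLLLLLLLKKKKKKKKKKKKKKKKKKKKKKPPPPP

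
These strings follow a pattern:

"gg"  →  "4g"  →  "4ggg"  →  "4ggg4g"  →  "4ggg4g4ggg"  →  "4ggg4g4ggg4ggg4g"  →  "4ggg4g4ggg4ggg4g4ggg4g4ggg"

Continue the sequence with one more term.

This is a Fibonacci-style word recurrence s(k) = s(k−1)·s(k−2): e.g. 4g·gg = 4ggg.
The next term joins 4ggg4g4ggg4ggg4g4ggg4g4ggg and 4ggg4g4ggg4ggg4g.

4ggg4g4ggg4ggg4g4ggg4g4ggg4ggg4g4ggg4ggg4g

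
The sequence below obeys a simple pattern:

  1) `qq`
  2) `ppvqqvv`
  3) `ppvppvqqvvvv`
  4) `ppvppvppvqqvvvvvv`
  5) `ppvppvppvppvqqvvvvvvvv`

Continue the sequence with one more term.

Every step adds ppv to the front and vv to the end of the previous string.
So the next term is ppv·ppvppvppvppvqqvvvvvvvv·vv.

ppvppvppvppvppvqqvvvvvvvvvv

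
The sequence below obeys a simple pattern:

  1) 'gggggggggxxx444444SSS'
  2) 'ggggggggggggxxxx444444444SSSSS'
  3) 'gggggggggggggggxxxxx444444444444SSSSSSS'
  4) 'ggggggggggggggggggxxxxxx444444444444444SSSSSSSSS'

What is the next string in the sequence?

gggggggggggggggggggggxxxxxxx444444444444444444SSSSSSSSSSS

Term n consists of 3n+3 g's, followed by n+1 x's, followed by 3n 4's, followed by 2n-1 S's, where the shown terms are n = 2, 3, 4, 5.
For the next term, n = 6, so the run lengths are 21, 7, 18, 11.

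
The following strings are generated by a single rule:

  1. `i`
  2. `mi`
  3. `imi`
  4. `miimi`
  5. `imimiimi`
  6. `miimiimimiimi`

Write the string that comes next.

Each term (from the third on) is the two preceding terms concatenated in order: term 3 = i·mi = imi.
So term 7 is imimiimi·miimiimimiimi.

imimiimimiimiimimiimi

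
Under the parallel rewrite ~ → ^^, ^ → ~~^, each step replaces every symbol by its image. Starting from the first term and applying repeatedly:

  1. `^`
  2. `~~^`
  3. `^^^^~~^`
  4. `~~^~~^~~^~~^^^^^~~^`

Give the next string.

^^^^~~^^^^^~~^^^^^~~^^^^^~~^~~^~~^~~^~~^^^^^~~^

Applying the rule to each of the 19 symbols of ~~^~~^~~^~~^^^^^~~^ gives the pieces ^^ ^^ ~~^ ^^ ^^ ~~^ ^^ ^^ ~~^ ^^ ^^ ~~^ ~~^ ~~^ ~~^ ~~^ ^^ ^^ ~~^, which concatenate to the answer.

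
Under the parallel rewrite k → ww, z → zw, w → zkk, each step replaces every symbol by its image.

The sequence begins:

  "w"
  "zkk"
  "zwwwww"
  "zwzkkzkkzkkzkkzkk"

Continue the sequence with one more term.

Applying the rule to each of the 17 symbols of zwzkkzkkzkkzkkzkk gives the pieces zw zkk zw ww ww zw ww ww zw ww ww zw ww ww zw ww ww, which concatenate to the answer.

zwzkkzwwwwwzwwwwwzwwwwwzwwwwwzwwwww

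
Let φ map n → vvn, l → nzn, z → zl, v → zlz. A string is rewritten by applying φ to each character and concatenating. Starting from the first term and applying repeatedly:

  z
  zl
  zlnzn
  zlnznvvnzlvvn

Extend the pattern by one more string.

Replace each of the 13 characters of zlnznvvnzlvvn in place — zl nzn vvn zl vvn zlz zlz vvn zl nzn zlz zlz vvn — and concatenate.

zlnznvvnzlvvnzlzzlzvvnzlnznzlzzlzvvn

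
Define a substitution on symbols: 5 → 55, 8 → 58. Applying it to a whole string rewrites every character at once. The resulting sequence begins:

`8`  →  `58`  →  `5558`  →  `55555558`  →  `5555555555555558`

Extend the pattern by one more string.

Applying the rule to each of the 16 symbols of 5555555555555558 gives the pieces 55 55 55 55 55 55 55 55 55 55 55 55 55 55 55 58, which concatenate to the answer.

55555555555555555555555555555558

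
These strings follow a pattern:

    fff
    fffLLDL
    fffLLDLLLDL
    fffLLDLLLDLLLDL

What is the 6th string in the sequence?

fffLLDLLLDLLLDLLLDLLLDL

The strings grow by a fixed suffix LLDL each time.
From fffLLDLLLDLLLDL, 2 further steps: fffLLDLLLDLLLDL → fffLLDLLLDLLLDLLLDL → (answer).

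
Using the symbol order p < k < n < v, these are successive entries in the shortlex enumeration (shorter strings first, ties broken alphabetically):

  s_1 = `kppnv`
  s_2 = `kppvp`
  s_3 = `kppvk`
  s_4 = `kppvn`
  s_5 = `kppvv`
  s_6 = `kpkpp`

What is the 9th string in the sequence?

Continuing the enumeration 3 steps past kpkpp: kpkpp → kpkpk → kpkpn → (answer).

kpkpv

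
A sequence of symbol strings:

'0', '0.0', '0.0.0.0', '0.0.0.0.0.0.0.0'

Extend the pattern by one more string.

Each string is two copies of the previous one joined by '.'.
One more doubling of 0.0.0.0.0.0.0.0 gives the answer.

0.0.0.0.0.0.0.0.0.0.0.0.0.0.0.0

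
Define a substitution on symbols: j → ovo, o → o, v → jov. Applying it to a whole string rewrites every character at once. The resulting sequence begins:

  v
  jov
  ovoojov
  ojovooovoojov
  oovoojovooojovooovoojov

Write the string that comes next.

oojovooovoojovoooovoojovooojovooovoojov

Applying the rule to each of the 23 symbols of oovoojovooojovooovoojov gives the pieces o o jov o o ovo o jov o o o ovo o jov o o o jov o o ovo o jov, which concatenate to the answer.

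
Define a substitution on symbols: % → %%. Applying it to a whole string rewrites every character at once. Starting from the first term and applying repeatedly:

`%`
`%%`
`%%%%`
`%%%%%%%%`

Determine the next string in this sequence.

%%%%%%%%%%%%%%%%

Expanding %%%%%%%%: %→%%, %→%%, %→%%, %→%%, %→%%, %→%%, %→%%, %→%%. Concatenated: %% %% %% %% %% %% %% %%.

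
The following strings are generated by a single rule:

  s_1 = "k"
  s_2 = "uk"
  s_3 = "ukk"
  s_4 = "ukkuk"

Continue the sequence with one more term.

From term 3 onward, concatenate the last term with the second-to-last: uk·k = ukk, ukk·uk = ukkuk, …
So term 5 is ukkuk·ukk.

ukkukukk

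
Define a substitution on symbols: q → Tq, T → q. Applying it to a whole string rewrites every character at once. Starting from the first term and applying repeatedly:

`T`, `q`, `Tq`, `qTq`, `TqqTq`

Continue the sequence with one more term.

qTqTqqTq

Rewriting each symbol of TqqTq: T→q, q→Tq, q→Tq, T→q, q→Tq, which concatenates to q Tq Tq q Tq.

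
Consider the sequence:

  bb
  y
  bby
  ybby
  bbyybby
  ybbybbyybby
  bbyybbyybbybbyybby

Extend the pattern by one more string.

Each term (from the third on) is the two preceding terms concatenated in order: term 3 = bb·y = bby.
Continuing: ybbybbyybby · bbyybbyybbybbyybby gives term 8.

ybbybbyybbybbyybbyybbybbyybby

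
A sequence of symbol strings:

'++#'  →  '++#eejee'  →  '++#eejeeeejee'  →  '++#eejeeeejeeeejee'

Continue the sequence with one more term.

Each term is the previous one with eejee appended.
So the next term is ++#eejeeeejeeeejee·eejee.

++#eejeeeejeeeejeeeejee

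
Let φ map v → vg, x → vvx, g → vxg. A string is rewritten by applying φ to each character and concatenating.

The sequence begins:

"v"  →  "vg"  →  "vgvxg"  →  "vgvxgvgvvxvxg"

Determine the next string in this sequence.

φ(vgvxgvgvvxvxg) expands symbol-by-symbol to vg vxg vg vvx vxg vg vxg vg vg vvx vg vvx vxg; joining the 13 pieces gives the next term.

vgvxgvgvvxvxgvgvxgvgvgvvxvgvvxvxg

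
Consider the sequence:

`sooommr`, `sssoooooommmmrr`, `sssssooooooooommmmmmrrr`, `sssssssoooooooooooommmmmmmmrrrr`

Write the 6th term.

sssssssssssoooooooooooooooooommmmmmmmmmmmrrrrrr

Reading off run lengths: s runs 1, 3, 5, 7; o runs 3, 6, 9, 12; m runs 2, 4, 6, 8; r runs 1, 2, 3, 4 — each is linear in n (n = 1, 2, …).
Setting n = 6 gives 11, 18, 12, 6 characters in each block.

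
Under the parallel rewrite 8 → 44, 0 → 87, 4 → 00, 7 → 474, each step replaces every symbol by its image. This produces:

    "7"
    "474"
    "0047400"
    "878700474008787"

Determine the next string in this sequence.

Rewriting the 15 symbols of 878700474008787 one by one yields 44 474 44 474 87 87 00 474 00 87 87 44 474 44 474; concatenated:

44474444748787004740087874447444474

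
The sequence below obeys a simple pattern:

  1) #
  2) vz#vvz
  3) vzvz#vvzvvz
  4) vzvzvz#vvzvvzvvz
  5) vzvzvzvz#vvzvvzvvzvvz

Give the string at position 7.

vzvzvzvzvzvz#vvzvvzvvzvvzvvzvvz

Each term wraps the previous one in vz on the left and vvz on the right.
From vzvzvzvz#vvzvvzvvzvvz, 2 further steps: vzvzvzvz#vvzvvzvvzvvz → vzvzvzvzvz#vvzvvzvvzvvzvvz → (answer).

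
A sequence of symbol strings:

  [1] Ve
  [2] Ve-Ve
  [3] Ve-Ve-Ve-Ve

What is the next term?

Every step duplicates the string with '-' between the halves.
Doubling Ve-Ve-Ve-Ve with '-' between the halves:

Ve-Ve-Ve-Ve-Ve-Ve-Ve-Ve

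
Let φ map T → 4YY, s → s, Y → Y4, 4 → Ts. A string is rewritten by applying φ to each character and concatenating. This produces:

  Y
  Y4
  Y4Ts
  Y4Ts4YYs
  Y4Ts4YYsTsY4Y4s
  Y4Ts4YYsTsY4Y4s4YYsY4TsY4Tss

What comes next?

φ(Y4Ts4YYsTsY4Y4s4YYsY4TsY4Tss) expands symbol-by-symbol to Y4 Ts 4YY s Ts Y4 Y4 s 4YY s Y4 Ts Y4 Ts s Ts Y4 Y4 s Y4 Ts 4YY s Y4 Ts 4YY s s; joining the 28 pieces gives the next term.

Y4Ts4YYsTsY4Y4s4YYsY4TsY4TssTsY4Y4sY4Ts4YYsY4Ts4YYss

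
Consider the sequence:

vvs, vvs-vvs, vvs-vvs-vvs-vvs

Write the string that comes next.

Every step duplicates the string with '-' between the halves.
Doubling vvs-vvs-vvs-vvs with '-' between the halves:

vvs-vvs-vvs-vvs-vvs-vvs-vvs-vvs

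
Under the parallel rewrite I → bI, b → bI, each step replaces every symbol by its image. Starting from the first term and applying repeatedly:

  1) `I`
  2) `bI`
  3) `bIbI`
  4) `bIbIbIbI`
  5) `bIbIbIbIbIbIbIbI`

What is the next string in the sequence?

Replace each of the 16 characters of bIbIbIbIbIbIbIbI in place — bI bI bI bI bI bI bI bI bI bI bI bI bI bI bI bI — and concatenate.

bIbIbIbIbIbIbIbIbIbIbIbIbIbIbIbI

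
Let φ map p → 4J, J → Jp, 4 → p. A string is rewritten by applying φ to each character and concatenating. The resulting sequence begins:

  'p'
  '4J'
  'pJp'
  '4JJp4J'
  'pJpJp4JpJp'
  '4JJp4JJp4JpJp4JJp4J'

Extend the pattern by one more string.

φ(4JJp4JJp4JpJp4JJp4J) expands symbol-by-symbol to p Jp Jp 4J p Jp Jp 4J p Jp 4J Jp 4J p Jp Jp 4J p Jp; joining the 19 pieces gives the next term.

pJpJp4JpJpJp4JpJp4JJp4JpJpJp4JpJp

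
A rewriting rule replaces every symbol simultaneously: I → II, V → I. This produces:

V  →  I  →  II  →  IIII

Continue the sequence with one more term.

Rewriting each symbol of IIII: I→II, I→II, I→II, I→II, which concatenates to II II II II.

IIIIIIII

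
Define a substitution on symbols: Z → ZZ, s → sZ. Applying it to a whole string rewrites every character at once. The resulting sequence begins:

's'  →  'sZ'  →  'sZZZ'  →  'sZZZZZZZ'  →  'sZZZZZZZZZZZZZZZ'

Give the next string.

sZZZZZZZZZZZZZZZZZZZZZZZZZZZZZZZ

Replace each of the 16 characters of sZZZZZZZZZZZZZZZ in place — sZ ZZ ZZ ZZ ZZ ZZ ZZ ZZ ZZ ZZ ZZ ZZ ZZ ZZ ZZ ZZ — and concatenate.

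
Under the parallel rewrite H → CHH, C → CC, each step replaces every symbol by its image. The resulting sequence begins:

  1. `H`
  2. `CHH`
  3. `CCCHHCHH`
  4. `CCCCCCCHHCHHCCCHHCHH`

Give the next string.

CCCCCCCCCCCCCCCHHCHHCCCHHCHHCCCCCCCHHCHHCCCHHCHH

Replace each of the 20 characters of CCCCCCCHHCHHCCCHHCHH in place — CC CC CC CC CC CC CC CHH CHH CC CHH CHH CC CC CC CHH CHH CC CHH CHH — and concatenate.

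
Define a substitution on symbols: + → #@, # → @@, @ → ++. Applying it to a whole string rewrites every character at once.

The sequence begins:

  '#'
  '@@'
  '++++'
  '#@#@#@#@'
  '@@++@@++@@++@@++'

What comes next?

++++#@#@++++#@#@++++#@#@++++#@#@

Applying the rule to each of the 16 symbols of @@++@@++@@++@@++ gives the pieces ++ ++ #@ #@ ++ ++ #@ #@ ++ ++ #@ #@ ++ ++ #@ #@, which concatenate to the answer.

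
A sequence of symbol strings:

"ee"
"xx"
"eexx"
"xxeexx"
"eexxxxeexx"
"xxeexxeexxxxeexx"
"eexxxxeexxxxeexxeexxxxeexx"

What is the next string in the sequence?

xxeexxeexxxxeexxeexxxxeexxxxeexxeexxxxeexx

Each term (from the third on) is the two preceding terms concatenated in order: term 3 = ee·xx = eexx.
Continuing: xxeexxeexxxxeexx · eexxxxeexxxxeexxeexxxxeexx gives term 8.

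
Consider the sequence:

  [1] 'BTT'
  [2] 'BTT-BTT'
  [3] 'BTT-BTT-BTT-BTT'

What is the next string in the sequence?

Each string is two copies of the previous one joined by '-'.
Doubling BTT-BTT-BTT-BTT with '-' between the halves:

BTT-BTT-BTT-BTT-BTT-BTT-BTT-BTT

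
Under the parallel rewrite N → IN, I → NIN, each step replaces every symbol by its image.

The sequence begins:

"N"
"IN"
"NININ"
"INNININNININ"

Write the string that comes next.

NINININNININNINININNININNININ

Rewriting each symbol of INNININNININ: I→NIN, N→IN, N→IN, I→NIN, N→IN, I→NIN, N→IN, N→IN, I→NIN, N→IN, I→NIN, N→IN, which concatenates to NIN IN IN NIN IN NIN IN IN NIN IN NIN IN.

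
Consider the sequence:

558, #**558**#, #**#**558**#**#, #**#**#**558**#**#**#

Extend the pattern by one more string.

Each term wraps the previous one in #** on the left and **# on the right.
Applying this once more to #**#**#**558**#**#**#:

#**#**#**#**558**#**#**#**#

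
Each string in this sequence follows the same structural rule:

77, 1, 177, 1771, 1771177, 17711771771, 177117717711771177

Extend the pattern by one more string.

17711771771177117717711771771

From term 3 onward, concatenate the last term with the second-to-last: 1·77 = 177, 177·1 = 1771, …
Continuing: 177117717711771177 · 17711771771 gives term 8.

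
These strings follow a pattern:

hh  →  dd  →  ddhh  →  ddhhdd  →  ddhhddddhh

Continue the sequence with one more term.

ddhhddddhhddhhdd

This is a Fibonacci-style word recurrence s(k) = s(k−1)·s(k−2): e.g. dd·hh = ddhh.
The next term joins ddhhddddhh and ddhhdd.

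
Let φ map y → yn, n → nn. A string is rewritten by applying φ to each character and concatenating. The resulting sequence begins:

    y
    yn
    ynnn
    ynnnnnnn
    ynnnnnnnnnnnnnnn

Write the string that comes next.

Applying the rule to each of the 16 symbols of ynnnnnnnnnnnnnnn gives the pieces yn nn nn nn nn nn nn nn nn nn nn nn nn nn nn nn, which concatenate to the answer.

ynnnnnnnnnnnnnnnnnnnnnnnnnnnnnnn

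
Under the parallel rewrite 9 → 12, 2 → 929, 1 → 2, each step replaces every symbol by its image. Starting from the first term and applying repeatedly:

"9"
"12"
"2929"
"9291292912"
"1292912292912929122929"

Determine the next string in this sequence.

Applying the rule to each of the 22 symbols of 1292912292912929122929 gives the pieces 2 929 12 929 12 2 929 929 12 929 12 2 929 12 929 12 2 929 929 12 929 12, which concatenate to the answer.

29291292912292992912929122929129291229299291292912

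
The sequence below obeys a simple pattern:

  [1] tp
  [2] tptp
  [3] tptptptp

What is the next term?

Each string is two copies of the previous one concatenated.
Doubling tptptptp:

tptptptptptptptp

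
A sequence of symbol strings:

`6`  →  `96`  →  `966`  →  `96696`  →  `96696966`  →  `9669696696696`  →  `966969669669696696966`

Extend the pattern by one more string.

9669696696696966969669669696696696

This is a Fibonacci-style word recurrence s(k) = s(k−1)·s(k−2): e.g. 96·6 = 966.
So term 8 is 966969669669696696966·9669696696696.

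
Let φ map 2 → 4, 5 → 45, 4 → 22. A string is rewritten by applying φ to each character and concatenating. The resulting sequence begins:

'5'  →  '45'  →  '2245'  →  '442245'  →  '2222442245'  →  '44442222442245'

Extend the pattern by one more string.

2222222244442222442245

φ(44442222442245) expands symbol-by-symbol to 22 22 22 22 4 4 4 4 22 22 4 4 22 45; joining the 14 pieces gives the next term.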